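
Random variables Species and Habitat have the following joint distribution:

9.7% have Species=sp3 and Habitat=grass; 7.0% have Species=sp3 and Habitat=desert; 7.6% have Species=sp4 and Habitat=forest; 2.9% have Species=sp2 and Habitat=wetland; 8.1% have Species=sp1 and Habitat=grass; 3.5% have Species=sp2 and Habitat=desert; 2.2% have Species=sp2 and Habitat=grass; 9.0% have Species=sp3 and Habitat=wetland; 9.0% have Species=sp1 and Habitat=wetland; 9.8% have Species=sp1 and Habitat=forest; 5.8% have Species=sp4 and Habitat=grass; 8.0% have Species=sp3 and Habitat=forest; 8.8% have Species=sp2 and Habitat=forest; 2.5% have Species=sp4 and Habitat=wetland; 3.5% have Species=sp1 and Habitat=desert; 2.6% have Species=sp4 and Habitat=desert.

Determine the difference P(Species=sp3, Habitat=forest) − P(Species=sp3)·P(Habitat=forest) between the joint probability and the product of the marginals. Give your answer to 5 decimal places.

-0.03525

P(Species=sp3) = 0.080 + 0.097 + 0.090 + 0.070 = 0.337.
P(Habitat=forest) = 0.098 + 0.088 + 0.080 + 0.076 = 0.342.
P(Species=sp3, Habitat=forest) − P(Species=sp3)P(Habitat=forest) = 0.080 − 0.337×0.342 = -0.03525.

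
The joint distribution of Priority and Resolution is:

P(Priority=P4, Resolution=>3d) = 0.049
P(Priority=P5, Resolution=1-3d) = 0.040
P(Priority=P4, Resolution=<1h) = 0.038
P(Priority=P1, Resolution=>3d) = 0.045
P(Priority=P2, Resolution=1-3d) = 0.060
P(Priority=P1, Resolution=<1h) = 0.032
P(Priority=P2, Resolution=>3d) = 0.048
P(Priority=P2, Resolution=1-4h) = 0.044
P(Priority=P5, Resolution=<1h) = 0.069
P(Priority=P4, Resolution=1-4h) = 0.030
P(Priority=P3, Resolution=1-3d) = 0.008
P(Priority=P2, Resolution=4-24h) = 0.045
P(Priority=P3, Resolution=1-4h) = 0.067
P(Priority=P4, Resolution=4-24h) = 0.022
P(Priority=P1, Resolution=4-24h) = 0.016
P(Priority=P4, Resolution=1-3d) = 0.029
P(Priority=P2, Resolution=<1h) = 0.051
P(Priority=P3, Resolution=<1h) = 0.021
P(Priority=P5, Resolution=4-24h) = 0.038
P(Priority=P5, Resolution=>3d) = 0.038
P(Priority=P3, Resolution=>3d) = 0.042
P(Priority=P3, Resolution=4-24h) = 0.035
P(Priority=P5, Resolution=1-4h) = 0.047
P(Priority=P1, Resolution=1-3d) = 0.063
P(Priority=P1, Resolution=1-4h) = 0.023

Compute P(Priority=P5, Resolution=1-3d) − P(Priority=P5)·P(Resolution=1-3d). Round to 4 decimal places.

P(Priority=P5) = 0.069 + 0.047 + 0.038 + 0.040 + 0.038 = 0.232.
P(Resolution=1-3d) = 0.063 + 0.060 + 0.008 + 0.029 + 0.040 = 0.200.
P(Priority=P5, Resolution=1-3d) − P(Priority=P5)P(Resolution=1-3d) = 0.040 − 0.232×0.200 = -0.0064.

-0.0064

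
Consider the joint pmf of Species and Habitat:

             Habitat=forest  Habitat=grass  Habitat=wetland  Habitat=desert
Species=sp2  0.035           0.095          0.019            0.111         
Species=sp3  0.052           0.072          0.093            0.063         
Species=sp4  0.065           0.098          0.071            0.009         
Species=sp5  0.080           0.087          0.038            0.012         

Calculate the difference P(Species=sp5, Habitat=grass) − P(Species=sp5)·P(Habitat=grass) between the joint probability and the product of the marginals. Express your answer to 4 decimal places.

P(Species=sp5) = 0.080 + 0.087 + 0.038 + 0.012 = 0.217.
P(Habitat=grass) = 0.095 + 0.072 + 0.098 + 0.087 = 0.352.
P(Species=sp5, Habitat=grass) − P(Species=sp5)P(Habitat=grass) = 0.087 − 0.217×0.352 = 0.0106.

0.0106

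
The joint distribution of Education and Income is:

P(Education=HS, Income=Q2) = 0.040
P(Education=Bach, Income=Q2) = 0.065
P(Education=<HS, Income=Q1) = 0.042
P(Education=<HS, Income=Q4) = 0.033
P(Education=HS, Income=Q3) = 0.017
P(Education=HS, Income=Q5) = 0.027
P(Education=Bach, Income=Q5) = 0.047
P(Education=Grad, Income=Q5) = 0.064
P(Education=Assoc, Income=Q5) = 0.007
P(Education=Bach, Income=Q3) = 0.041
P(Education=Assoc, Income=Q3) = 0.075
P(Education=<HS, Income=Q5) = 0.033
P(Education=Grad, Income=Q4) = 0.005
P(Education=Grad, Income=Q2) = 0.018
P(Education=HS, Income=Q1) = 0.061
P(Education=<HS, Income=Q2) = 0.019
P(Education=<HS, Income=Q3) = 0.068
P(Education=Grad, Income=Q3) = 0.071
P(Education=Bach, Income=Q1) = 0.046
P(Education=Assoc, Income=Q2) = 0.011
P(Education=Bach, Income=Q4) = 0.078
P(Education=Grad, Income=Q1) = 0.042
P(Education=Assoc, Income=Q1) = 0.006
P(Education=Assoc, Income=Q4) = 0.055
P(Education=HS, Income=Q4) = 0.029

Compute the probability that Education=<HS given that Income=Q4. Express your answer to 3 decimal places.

0.165

P(Income=Q4) = 0.033 + 0.029 + 0.055 + 0.078 + 0.005 = 0.200.
P(Education=<HS | Income=Q4) = 0.033/0.200 = 0.165.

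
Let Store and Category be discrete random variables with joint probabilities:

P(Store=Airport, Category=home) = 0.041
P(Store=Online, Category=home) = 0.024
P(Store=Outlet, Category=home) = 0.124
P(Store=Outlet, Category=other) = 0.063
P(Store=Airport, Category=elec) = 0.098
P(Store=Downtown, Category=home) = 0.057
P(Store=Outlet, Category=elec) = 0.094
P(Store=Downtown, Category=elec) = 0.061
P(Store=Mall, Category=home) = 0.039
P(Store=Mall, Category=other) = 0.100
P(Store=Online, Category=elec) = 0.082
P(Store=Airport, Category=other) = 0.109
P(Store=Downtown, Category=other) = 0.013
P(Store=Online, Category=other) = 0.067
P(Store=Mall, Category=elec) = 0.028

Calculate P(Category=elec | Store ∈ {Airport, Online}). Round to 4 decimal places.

0.4276

P(Store=Airport) = 0.098 + 0.041 + 0.109 = 0.248.
P(Store=Online) = 0.082 + 0.024 + 0.067 = 0.173.
P(Store ∈ {Airport, Online}) = 0.248 + 0.173 = 0.421; P(Category=elec, Store ∈ {Airport, Online}) = 0.098 + 0.082 = 0.180.
P(Category=elec | Store ∈ {Airport, Online}) = 0.180/0.421 = 0.4276.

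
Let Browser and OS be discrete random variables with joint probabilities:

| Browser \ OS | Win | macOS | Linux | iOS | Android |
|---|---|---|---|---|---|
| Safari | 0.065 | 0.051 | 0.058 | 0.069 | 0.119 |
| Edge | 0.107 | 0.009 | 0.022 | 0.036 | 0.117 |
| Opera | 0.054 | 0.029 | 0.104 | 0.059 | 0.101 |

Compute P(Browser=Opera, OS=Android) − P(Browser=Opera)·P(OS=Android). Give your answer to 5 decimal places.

-0.01594

P(Browser=Opera) = 0.054 + 0.029 + 0.104 + 0.059 + 0.101 = 0.347.
P(OS=Android) = 0.119 + 0.117 + 0.101 = 0.337.
P(Browser=Opera, OS=Android) − P(Browser=Opera)P(OS=Android) = 0.101 − 0.347×0.337 = -0.01594.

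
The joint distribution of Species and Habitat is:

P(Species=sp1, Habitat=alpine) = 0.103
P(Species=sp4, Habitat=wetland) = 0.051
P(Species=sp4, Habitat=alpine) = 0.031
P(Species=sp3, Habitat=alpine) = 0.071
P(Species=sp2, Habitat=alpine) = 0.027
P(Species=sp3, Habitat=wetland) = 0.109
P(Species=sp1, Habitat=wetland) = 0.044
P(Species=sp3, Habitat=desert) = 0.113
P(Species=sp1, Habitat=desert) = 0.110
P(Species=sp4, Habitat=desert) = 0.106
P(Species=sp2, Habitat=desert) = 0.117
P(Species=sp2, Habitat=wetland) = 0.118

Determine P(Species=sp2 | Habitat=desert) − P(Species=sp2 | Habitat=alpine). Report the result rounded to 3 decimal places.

0.146

P(Habitat=desert) = 0.110 + 0.117 + 0.113 + 0.106 = 0.446; P(Species=sp2 | Habitat=desert) = 0.117/0.446 = 0.2623.
P(Habitat=alpine) = 0.103 + 0.027 + 0.071 + 0.031 = 0.232; P(Species=sp2 | Habitat=alpine) = 0.027/0.232 = 0.1164.
Difference = 0.146.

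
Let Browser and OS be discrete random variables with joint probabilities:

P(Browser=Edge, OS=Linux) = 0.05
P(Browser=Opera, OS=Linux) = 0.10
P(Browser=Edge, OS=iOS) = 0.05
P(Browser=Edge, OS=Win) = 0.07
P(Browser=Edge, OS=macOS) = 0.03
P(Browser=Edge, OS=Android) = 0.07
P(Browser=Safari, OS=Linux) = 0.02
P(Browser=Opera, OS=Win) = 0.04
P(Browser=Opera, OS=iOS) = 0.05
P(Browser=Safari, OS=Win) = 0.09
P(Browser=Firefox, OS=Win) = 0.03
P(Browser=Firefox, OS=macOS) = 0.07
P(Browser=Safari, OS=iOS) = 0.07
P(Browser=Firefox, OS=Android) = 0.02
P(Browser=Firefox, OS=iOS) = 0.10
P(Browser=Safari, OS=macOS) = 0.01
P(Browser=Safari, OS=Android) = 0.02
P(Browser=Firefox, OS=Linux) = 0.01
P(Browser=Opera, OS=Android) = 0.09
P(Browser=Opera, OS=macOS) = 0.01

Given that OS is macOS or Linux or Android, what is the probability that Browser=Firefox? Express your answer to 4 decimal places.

P(OS=macOS) = 0.07 + 0.01 + 0.03 + 0.01 = 0.12.
P(OS=Linux) = 0.01 + 0.02 + 0.05 + 0.10 = 0.18.
P(OS=Android) = 0.02 + 0.02 + 0.07 + 0.09 = 0.20.
P(OS ∈ {macOS, Linux, Android}) = 0.12 + 0.18 + 0.20 = 0.50; P(Browser=Firefox, OS ∈ {macOS, Linux, Android}) = 0.07 + 0.01 + 0.02 = 0.10.
P(Browser=Firefox | OS ∈ {macOS, Linux, Android}) = 0.10/0.50 = 0.2000.

0.2000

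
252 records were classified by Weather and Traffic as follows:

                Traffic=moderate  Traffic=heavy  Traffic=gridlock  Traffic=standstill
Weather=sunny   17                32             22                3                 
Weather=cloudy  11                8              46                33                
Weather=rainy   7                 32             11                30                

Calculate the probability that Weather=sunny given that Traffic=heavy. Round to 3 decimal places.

0.444

Total with Traffic=heavy: 32 + 8 + 32 = 72.
P(Weather=sunny | Traffic=heavy) = 32/72 = 0.444.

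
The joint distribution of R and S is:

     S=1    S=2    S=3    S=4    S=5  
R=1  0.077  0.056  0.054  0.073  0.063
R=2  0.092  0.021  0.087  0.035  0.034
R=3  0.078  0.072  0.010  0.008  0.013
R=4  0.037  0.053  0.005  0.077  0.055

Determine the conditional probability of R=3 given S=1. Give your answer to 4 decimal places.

0.2746

P(S=1) = 0.077 + 0.092 + 0.078 + 0.037 = 0.284.
P(R=3 | S=1) = 0.078/0.284 = 0.2746.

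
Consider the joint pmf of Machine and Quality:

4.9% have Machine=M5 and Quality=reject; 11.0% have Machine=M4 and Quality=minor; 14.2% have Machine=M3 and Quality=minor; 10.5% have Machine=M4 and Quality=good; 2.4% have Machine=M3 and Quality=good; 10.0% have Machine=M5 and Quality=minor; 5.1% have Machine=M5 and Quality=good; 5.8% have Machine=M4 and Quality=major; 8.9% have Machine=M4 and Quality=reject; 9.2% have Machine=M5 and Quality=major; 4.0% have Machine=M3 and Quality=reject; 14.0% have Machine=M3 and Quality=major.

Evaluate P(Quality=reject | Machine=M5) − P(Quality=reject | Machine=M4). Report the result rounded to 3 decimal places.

P(Machine=M5) = 0.051 + 0.100 + 0.092 + 0.049 = 0.292; P(Quality=reject | Machine=M5) = 0.049/0.292 = 0.1678.
P(Machine=M4) = 0.105 + 0.110 + 0.058 + 0.089 = 0.362; P(Quality=reject | Machine=M4) = 0.089/0.362 = 0.2459.
Difference = -0.078.

-0.078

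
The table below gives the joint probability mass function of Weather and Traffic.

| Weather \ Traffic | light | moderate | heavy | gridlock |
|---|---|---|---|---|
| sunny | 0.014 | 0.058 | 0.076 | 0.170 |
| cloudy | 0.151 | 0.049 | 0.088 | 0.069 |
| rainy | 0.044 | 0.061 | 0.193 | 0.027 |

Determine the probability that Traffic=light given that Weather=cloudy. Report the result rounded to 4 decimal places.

P(Weather=cloudy) = 0.151 + 0.049 + 0.088 + 0.069 = 0.357.
P(Traffic=light | Weather=cloudy) = 0.151/0.357 = 0.4230.

0.4230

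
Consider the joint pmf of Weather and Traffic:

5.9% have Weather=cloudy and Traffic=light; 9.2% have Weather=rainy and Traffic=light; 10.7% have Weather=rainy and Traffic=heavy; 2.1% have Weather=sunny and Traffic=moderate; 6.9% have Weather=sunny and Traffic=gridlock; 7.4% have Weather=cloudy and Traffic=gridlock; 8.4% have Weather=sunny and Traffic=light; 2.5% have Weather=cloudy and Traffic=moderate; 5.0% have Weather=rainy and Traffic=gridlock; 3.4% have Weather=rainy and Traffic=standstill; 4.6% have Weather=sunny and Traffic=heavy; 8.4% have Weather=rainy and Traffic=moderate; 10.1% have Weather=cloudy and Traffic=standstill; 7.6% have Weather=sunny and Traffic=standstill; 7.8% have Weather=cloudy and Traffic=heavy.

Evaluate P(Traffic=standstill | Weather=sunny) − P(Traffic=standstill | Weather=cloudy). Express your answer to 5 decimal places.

P(Weather=sunny) = 0.084 + 0.021 + 0.046 + 0.069 + 0.076 = 0.296; P(Traffic=standstill | Weather=sunny) = 0.076/0.296 = 0.256757.
P(Weather=cloudy) = 0.059 + 0.025 + 0.078 + 0.074 + 0.101 = 0.337; P(Traffic=standstill | Weather=cloudy) = 0.101/0.337 = 0.299703.
Difference = -0.04295.

-0.04295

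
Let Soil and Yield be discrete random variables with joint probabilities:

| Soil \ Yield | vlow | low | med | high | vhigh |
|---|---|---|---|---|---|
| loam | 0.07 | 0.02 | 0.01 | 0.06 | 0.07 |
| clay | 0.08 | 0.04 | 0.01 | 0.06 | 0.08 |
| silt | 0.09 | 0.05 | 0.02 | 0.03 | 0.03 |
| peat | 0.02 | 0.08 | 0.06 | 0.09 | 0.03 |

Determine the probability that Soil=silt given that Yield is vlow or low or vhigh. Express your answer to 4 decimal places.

0.2576

P(Yield=vlow) = 0.07 + 0.08 + 0.09 + 0.02 = 0.26.
P(Yield=low) = 0.02 + 0.04 + 0.05 + 0.08 = 0.19.
P(Yield=vhigh) = 0.07 + 0.08 + 0.03 + 0.03 = 0.21.
P(Yield ∈ {vlow, low, vhigh}) = 0.26 + 0.19 + 0.21 = 0.66; P(Soil=silt, Yield ∈ {vlow, low, vhigh}) = 0.09 + 0.05 + 0.03 = 0.17.
P(Soil=silt | Yield ∈ {vlow, low, vhigh}) = 0.17/0.66 = 0.2576.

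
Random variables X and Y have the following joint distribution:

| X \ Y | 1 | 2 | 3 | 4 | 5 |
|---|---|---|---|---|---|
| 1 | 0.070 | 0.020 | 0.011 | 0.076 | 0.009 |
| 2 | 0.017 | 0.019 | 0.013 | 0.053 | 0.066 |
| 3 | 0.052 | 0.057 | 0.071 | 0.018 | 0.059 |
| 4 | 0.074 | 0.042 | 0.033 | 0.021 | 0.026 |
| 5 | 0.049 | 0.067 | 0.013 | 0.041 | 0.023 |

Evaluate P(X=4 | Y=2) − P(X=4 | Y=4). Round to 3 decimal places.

P(Y=2) = 0.020 + 0.019 + 0.057 + 0.042 + 0.067 = 0.205; P(X=4 | Y=2) = 0.042/0.205 = 0.2049.
P(Y=4) = 0.076 + 0.053 + 0.018 + 0.021 + 0.041 = 0.209; P(X=4 | Y=4) = 0.021/0.209 = 0.1005.
Difference = 0.104.

0.104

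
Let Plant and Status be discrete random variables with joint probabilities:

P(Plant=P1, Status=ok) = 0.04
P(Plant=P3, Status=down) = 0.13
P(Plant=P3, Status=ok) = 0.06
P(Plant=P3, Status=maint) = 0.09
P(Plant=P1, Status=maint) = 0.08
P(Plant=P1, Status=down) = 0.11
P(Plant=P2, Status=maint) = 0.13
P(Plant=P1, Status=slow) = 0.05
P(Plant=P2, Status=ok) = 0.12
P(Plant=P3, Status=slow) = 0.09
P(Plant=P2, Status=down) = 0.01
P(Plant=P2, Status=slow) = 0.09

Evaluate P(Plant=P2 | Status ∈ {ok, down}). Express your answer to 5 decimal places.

0.27660

P(Status=ok) = 0.04 + 0.12 + 0.06 = 0.22.
P(Status=down) = 0.11 + 0.01 + 0.13 = 0.25.
P(Status ∈ {ok, down}) = 0.22 + 0.25 = 0.47; P(Plant=P2, Status ∈ {ok, down}) = 0.12 + 0.01 = 0.13.
P(Plant=P2 | Status ∈ {ok, down}) = 0.13/0.47 = 0.27660.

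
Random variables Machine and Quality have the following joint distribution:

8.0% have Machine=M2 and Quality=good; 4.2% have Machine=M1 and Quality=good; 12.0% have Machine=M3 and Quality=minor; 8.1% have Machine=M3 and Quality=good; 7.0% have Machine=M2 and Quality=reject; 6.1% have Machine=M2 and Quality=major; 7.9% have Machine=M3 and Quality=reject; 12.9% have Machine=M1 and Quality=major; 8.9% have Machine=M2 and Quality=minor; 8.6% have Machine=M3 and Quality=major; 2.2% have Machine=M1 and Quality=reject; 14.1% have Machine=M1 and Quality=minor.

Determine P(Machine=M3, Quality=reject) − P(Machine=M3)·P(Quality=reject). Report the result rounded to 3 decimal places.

0.016

P(Machine=M3) = 0.081 + 0.120 + 0.086 + 0.079 = 0.366.
P(Quality=reject) = 0.022 + 0.070 + 0.079 = 0.171.
P(Machine=M3, Quality=reject) − P(Machine=M3)P(Quality=reject) = 0.079 − 0.366×0.171 = 0.016.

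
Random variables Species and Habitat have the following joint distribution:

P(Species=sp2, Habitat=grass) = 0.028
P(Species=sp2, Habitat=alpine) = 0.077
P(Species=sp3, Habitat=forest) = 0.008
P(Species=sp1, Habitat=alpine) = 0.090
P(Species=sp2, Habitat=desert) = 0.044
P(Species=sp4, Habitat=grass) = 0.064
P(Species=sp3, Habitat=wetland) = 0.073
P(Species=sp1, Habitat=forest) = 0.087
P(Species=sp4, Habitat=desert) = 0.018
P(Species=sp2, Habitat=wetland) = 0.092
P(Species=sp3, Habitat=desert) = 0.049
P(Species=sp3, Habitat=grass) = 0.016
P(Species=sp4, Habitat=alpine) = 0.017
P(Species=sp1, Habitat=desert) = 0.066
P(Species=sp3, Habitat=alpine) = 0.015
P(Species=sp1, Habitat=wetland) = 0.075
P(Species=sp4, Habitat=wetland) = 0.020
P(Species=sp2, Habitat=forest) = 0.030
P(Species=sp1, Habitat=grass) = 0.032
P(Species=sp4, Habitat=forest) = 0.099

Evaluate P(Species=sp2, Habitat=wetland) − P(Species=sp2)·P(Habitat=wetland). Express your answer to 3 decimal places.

0.022

P(Species=sp2) = 0.030 + 0.028 + 0.092 + 0.044 + 0.077 = 0.271.
P(Habitat=wetland) = 0.075 + 0.092 + 0.073 + 0.020 = 0.260.
P(Species=sp2, Habitat=wetland) − P(Species=sp2)P(Habitat=wetland) = 0.092 − 0.271×0.260 = 0.022.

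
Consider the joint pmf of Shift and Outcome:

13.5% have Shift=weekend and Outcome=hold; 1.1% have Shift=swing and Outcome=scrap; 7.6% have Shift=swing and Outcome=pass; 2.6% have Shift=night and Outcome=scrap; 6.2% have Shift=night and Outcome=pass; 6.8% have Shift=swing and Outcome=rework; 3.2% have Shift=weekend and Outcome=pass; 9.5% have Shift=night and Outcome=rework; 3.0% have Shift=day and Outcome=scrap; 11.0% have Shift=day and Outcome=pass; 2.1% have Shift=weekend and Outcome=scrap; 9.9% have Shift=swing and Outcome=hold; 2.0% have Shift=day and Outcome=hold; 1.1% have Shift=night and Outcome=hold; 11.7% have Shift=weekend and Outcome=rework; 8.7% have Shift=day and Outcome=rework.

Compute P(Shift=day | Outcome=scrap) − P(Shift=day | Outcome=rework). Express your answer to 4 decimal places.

P(Outcome=scrap) = 0.030 + 0.011 + 0.026 + 0.021 = 0.088; P(Shift=day | Outcome=scrap) = 0.030/0.088 = 0.34091.
P(Outcome=rework) = 0.087 + 0.068 + 0.095 + 0.117 = 0.367; P(Shift=day | Outcome=rework) = 0.087/0.367 = 0.23706.
Difference = 0.1039.

0.1039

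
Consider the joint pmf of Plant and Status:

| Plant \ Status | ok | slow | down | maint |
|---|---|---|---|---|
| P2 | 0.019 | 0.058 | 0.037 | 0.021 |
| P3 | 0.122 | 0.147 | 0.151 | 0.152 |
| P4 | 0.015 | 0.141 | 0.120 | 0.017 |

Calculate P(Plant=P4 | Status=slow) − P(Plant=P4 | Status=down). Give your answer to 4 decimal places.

0.0179

P(Status=slow) = 0.058 + 0.147 + 0.141 = 0.346; P(Plant=P4 | Status=slow) = 0.141/0.346 = 0.40751.
P(Status=down) = 0.037 + 0.151 + 0.120 = 0.308; P(Plant=P4 | Status=down) = 0.120/0.308 = 0.38961.
Difference = 0.0179.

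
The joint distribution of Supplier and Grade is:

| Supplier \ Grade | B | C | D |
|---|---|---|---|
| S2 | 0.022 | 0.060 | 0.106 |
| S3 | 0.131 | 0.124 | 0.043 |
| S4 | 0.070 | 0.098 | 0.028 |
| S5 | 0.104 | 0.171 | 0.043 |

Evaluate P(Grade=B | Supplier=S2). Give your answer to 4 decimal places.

0.1170

P(Supplier=S2) = 0.022 + 0.060 + 0.106 = 0.188.
P(Grade=B | Supplier=S2) = 0.022/0.188 = 0.1170.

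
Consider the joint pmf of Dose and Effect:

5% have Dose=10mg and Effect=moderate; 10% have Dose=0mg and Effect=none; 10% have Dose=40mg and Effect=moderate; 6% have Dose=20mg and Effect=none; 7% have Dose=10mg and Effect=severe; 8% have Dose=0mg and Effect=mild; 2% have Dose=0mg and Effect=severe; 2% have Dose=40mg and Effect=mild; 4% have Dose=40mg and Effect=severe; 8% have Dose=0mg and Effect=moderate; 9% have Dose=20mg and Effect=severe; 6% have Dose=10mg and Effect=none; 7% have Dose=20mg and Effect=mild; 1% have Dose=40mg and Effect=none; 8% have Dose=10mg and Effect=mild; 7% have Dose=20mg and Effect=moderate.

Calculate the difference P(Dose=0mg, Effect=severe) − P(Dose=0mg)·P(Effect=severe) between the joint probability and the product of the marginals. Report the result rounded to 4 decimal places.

-0.0416

P(Dose=0mg) = 0.10 + 0.08 + 0.08 + 0.02 = 0.28.
P(Effect=severe) = 0.02 + 0.07 + 0.09 + 0.04 = 0.22.
P(Dose=0mg, Effect=severe) − P(Dose=0mg)P(Effect=severe) = 0.02 − 0.28×0.22 = -0.0416.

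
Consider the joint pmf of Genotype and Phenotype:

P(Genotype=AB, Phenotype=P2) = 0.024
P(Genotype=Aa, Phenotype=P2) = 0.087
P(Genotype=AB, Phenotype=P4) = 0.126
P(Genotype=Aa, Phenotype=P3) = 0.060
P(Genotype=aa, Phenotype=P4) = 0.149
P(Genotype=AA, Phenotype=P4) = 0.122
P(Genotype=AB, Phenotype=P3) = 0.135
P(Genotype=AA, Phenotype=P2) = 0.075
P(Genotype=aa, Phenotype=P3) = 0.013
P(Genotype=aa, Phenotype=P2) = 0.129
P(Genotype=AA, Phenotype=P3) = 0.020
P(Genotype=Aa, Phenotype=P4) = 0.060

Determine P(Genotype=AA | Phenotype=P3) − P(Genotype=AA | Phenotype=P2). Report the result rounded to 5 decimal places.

-0.15038

P(Phenotype=P3) = 0.020 + 0.060 + 0.013 + 0.135 = 0.228; P(Genotype=AA | Phenotype=P3) = 0.020/0.228 = 0.087719.
P(Phenotype=P2) = 0.075 + 0.087 + 0.129 + 0.024 = 0.315; P(Genotype=AA | Phenotype=P2) = 0.075/0.315 = 0.238095.
Difference = -0.15038.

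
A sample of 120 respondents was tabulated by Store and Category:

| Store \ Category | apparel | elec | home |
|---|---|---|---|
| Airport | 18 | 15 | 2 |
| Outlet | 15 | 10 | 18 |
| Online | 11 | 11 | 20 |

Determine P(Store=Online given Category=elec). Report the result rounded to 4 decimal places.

0.3056

Total with Category=elec: 15 + 10 + 11 = 36.
P(Store=Online | Category=elec) = 11/36 = 0.3056.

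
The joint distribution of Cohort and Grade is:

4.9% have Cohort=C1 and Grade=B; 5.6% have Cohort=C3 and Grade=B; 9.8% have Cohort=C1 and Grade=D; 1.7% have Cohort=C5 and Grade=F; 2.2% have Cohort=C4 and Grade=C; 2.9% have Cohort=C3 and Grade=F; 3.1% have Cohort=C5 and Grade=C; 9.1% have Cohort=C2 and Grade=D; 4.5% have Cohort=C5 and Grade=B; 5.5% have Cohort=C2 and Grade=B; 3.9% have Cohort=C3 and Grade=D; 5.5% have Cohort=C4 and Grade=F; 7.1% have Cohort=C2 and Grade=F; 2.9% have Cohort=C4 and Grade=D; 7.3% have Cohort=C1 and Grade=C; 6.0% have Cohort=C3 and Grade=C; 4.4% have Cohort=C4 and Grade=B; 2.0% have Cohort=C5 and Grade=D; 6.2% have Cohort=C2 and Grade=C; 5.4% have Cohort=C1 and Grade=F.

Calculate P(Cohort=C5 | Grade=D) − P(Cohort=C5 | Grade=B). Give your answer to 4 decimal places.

P(Grade=D) = 0.098 + 0.091 + 0.039 + 0.029 + 0.020 = 0.277; P(Cohort=C5 | Grade=D) = 0.020/0.277 = 0.07220.
P(Grade=B) = 0.049 + 0.055 + 0.056 + 0.044 + 0.045 = 0.249; P(Cohort=C5 | Grade=B) = 0.045/0.249 = 0.18072.
Difference = -0.1085.

-0.1085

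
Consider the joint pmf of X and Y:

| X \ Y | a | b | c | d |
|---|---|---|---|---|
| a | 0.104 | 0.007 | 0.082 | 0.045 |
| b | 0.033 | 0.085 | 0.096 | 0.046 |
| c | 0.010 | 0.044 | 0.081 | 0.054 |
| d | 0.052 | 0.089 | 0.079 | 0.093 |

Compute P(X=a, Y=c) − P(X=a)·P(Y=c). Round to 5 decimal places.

0.00156

P(X=a) = 0.104 + 0.007 + 0.082 + 0.045 = 0.238.
P(Y=c) = 0.082 + 0.096 + 0.081 + 0.079 = 0.338.
P(X=a, Y=c) − P(X=a)P(Y=c) = 0.082 − 0.238×0.338 = 0.00156.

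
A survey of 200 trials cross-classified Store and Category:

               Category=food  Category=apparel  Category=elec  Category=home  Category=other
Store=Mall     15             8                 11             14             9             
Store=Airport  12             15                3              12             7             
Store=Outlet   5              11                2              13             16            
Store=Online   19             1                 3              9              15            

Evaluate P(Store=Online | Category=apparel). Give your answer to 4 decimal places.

Total with Category=apparel: 8 + 15 + 11 + 1 = 35.
P(Store=Online | Category=apparel) = 1/35 = 0.0286.

0.0286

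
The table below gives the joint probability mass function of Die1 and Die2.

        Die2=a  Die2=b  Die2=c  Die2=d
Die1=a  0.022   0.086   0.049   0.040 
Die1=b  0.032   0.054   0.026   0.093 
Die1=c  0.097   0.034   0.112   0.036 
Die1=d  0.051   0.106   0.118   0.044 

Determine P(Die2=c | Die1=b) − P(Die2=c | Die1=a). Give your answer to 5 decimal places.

-0.12190

P(Die1=b) = 0.032 + 0.054 + 0.026 + 0.093 = 0.205; P(Die2=c | Die1=b) = 0.026/0.205 = 0.126829.
P(Die1=a) = 0.022 + 0.086 + 0.049 + 0.040 = 0.197; P(Die2=c | Die1=a) = 0.049/0.197 = 0.248731.
Difference = -0.12190.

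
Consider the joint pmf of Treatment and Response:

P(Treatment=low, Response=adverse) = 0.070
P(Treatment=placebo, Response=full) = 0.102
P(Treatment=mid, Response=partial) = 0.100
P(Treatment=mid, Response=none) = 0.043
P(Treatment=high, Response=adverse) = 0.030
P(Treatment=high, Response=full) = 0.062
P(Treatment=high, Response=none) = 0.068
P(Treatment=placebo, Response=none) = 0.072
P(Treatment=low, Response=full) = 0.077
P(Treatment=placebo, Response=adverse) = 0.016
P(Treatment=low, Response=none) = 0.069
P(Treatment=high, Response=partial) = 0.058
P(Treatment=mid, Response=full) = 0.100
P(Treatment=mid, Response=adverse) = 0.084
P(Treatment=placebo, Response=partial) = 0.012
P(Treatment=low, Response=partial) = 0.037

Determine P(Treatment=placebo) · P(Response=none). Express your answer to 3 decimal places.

0.051

P(Treatment=placebo) = 0.072 + 0.012 + 0.102 + 0.016 = 0.202.
P(Response=none) = 0.072 + 0.069 + 0.043 + 0.068 = 0.252.
Product: 0.202 × 0.252 = 0.051.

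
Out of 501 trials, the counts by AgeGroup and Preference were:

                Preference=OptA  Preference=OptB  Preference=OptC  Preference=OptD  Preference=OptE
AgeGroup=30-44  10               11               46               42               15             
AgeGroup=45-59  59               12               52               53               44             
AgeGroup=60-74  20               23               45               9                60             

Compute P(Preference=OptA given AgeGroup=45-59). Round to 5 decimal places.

Total with AgeGroup=45-59: 59 + 12 + 52 + 53 + 44 = 220.
P(Preference=OptA | AgeGroup=45-59) = 59/220 = 0.26818.

0.26818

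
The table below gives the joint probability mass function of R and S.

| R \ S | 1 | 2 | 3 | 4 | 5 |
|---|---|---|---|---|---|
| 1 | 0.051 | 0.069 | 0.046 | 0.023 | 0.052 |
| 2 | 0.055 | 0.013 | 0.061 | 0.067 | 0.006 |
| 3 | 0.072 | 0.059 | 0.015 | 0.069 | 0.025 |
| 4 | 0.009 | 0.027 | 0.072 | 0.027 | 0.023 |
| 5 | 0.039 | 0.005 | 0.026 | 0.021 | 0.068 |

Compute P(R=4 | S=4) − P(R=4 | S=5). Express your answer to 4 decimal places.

P(S=4) = 0.023 + 0.067 + 0.069 + 0.027 + 0.021 = 0.207; P(R=4 | S=4) = 0.027/0.207 = 0.13043.
P(S=5) = 0.052 + 0.006 + 0.025 + 0.023 + 0.068 = 0.174; P(R=4 | S=5) = 0.023/0.174 = 0.13218.
Difference = -0.0017.

-0.0017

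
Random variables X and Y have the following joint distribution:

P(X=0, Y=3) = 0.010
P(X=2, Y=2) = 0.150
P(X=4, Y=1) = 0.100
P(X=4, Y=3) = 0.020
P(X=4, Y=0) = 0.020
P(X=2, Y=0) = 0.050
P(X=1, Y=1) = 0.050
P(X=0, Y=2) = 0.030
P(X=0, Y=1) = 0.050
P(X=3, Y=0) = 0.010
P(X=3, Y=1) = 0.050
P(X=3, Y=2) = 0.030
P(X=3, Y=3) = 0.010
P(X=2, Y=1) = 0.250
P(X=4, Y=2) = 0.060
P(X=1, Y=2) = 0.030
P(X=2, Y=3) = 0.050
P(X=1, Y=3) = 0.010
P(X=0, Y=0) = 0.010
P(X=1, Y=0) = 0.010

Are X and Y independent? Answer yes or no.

Every cell satisfies P(X,Y) = P(X)·P(Y). For instance P(X=1) = 0.100, P(Y=2) = 0.300, and 0.100×0.300 = 0.030 matches the joint entry. So X and Y are independent.

yes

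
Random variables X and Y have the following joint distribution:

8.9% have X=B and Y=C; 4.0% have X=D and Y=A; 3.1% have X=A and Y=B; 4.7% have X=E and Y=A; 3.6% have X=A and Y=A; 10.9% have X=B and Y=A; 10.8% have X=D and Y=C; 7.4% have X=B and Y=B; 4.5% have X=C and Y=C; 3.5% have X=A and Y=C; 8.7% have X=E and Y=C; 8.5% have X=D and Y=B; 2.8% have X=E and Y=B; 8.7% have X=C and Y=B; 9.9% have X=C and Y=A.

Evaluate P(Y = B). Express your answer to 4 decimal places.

0.3050

P(Y=B) = 0.031 + 0.074 + 0.087 + 0.085 + 0.028 = 0.305.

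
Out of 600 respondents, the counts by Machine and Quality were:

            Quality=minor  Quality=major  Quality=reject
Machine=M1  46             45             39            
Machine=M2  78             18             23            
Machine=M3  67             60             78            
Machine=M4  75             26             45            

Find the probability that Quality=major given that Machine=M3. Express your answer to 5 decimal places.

Total with Machine=M3: 67 + 60 + 78 = 205.
P(Quality=major | Machine=M3) = 60/205 = 0.29268.

0.29268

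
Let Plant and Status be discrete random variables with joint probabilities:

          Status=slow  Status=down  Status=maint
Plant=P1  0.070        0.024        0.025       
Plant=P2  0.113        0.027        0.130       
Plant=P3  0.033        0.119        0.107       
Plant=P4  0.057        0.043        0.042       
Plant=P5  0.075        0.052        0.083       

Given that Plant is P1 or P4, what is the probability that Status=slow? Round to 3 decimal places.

P(Plant=P1) = 0.070 + 0.024 + 0.025 = 0.119.
P(Plant=P4) = 0.057 + 0.043 + 0.042 = 0.142.
P(Plant ∈ {P1, P4}) = 0.119 + 0.142 = 0.261; P(Status=slow, Plant ∈ {P1, P4}) = 0.070 + 0.057 = 0.127.
P(Status=slow | Plant ∈ {P1, P4}) = 0.127/0.261 = 0.487.

0.487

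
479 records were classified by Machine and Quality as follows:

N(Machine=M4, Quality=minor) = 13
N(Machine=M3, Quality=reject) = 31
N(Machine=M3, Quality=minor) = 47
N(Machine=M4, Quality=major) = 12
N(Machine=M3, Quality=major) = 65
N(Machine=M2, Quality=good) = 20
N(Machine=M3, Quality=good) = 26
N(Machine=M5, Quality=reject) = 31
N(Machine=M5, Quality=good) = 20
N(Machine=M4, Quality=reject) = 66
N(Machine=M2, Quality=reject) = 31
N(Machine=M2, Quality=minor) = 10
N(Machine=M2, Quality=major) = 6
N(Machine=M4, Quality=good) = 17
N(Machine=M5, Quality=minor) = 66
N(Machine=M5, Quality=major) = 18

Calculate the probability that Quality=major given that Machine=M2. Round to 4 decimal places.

0.0896

Total with Machine=M2: 20 + 10 + 6 + 31 = 67.
P(Quality=major | Machine=M2) = 6/67 = 0.0896.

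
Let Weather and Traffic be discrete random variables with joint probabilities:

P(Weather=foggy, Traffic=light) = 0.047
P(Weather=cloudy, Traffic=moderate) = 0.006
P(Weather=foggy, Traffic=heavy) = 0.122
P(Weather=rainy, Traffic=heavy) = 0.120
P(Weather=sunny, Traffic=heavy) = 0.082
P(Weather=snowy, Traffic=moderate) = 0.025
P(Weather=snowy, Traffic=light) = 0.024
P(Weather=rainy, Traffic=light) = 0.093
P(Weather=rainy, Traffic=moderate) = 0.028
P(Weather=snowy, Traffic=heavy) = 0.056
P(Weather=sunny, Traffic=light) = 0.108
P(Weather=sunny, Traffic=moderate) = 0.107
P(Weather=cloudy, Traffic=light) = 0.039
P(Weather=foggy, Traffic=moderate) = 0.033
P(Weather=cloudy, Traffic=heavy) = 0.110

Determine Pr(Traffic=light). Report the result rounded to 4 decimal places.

0.3110

P(Traffic=light) = 0.108 + 0.039 + 0.093 + 0.024 + 0.047 = 0.311.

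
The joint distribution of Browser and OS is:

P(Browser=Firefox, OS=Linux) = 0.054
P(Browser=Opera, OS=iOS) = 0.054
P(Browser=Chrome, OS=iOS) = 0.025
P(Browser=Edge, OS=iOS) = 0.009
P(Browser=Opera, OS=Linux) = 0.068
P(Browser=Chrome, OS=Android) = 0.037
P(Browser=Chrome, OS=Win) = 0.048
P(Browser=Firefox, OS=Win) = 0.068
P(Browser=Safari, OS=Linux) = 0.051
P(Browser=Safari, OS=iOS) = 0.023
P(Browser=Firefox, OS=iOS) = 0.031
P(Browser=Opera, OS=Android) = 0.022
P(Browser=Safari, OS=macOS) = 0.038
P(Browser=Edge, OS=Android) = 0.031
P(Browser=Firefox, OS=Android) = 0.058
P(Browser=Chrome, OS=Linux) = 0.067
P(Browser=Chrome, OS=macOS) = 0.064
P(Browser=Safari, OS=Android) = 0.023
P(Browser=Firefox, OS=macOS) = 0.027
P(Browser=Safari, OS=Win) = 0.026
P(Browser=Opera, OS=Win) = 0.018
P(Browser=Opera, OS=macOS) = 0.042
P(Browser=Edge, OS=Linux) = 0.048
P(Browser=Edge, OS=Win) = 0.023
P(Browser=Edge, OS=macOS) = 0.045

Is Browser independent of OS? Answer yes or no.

P(Browser=Opera) = 0.204 and P(OS=iOS) = 0.142, so their product is 0.02897, but P(Browser=Opera, OS=iOS) = 0.054. Since these differ, Browser and OS are not independent.

no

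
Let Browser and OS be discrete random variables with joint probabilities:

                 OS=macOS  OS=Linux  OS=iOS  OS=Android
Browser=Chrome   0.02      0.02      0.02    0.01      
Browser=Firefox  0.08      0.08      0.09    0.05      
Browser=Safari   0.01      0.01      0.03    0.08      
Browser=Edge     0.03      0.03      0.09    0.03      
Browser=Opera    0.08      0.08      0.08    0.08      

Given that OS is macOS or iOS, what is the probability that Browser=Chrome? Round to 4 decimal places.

0.0755

P(OS=macOS) = 0.02 + 0.08 + 0.01 + 0.03 + 0.08 = 0.22.
P(OS=iOS) = 0.02 + 0.09 + 0.03 + 0.09 + 0.08 = 0.31.
P(OS ∈ {macOS, iOS}) = 0.22 + 0.31 = 0.53; P(Browser=Chrome, OS ∈ {macOS, iOS}) = 0.02 + 0.02 = 0.04.
P(Browser=Chrome | OS ∈ {macOS, iOS}) = 0.04/0.53 = 0.0755.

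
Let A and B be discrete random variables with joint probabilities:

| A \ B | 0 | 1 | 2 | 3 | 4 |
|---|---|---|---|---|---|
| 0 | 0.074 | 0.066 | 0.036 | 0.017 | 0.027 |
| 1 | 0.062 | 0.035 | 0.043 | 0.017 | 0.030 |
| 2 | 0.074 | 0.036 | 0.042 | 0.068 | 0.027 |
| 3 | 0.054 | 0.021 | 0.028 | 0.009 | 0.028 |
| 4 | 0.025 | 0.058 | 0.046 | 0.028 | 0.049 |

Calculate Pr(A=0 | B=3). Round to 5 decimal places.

0.12230

P(B=3) = 0.017 + 0.017 + 0.068 + 0.009 + 0.028 = 0.139.
P(A=0 | B=3) = 0.017/0.139 = 0.12230.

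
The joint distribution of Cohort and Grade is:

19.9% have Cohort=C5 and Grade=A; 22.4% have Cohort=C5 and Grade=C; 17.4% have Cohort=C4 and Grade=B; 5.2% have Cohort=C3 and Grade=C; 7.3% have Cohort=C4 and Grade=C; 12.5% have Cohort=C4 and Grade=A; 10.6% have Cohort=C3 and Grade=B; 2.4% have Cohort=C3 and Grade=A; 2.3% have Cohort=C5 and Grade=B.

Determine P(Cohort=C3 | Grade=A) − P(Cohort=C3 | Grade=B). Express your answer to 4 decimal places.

-0.2809

P(Grade=A) = 0.024 + 0.125 + 0.199 = 0.348; P(Cohort=C3 | Grade=A) = 0.024/0.348 = 0.06897.
P(Grade=B) = 0.106 + 0.174 + 0.023 = 0.303; P(Cohort=C3 | Grade=B) = 0.106/0.303 = 0.34983.
Difference = -0.2809.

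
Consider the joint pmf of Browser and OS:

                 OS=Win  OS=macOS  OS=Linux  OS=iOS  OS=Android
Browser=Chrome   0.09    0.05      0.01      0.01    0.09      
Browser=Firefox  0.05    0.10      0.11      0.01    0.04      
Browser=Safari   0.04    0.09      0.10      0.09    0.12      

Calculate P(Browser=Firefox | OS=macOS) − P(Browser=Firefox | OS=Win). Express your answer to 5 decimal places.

P(OS=macOS) = 0.05 + 0.10 + 0.09 = 0.24; P(Browser=Firefox | OS=macOS) = 0.10/0.24 = 0.416667.
P(OS=Win) = 0.09 + 0.05 + 0.04 = 0.18; P(Browser=Firefox | OS=Win) = 0.05/0.18 = 0.277778.
Difference = 0.13889.

0.13889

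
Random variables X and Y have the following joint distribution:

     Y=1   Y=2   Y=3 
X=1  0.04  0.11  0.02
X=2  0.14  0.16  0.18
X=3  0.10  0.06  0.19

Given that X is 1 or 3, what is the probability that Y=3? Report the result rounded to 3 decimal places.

0.404

P(X=1) = 0.04 + 0.11 + 0.02 = 0.17.
P(X=3) = 0.10 + 0.06 + 0.19 = 0.35.
P(X ∈ {1, 3}) = 0.17 + 0.35 = 0.52; P(Y=3, X ∈ {1, 3}) = 0.02 + 0.19 = 0.21.
P(Y=3 | X ∈ {1, 3}) = 0.21/0.52 = 0.404.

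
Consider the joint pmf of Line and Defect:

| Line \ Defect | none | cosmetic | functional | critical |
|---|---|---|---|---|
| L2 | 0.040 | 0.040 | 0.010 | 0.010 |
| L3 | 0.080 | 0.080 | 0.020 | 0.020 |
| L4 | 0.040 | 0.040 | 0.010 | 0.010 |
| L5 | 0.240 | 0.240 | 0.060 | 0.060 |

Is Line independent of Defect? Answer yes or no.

yes

Every cell satisfies P(Line,Defect) = P(Line)·P(Defect). For instance P(Line=L3) = 0.200, P(Defect=none) = 0.400, and 0.200×0.400 = 0.080 matches the joint entry. So Line and Defect are independent.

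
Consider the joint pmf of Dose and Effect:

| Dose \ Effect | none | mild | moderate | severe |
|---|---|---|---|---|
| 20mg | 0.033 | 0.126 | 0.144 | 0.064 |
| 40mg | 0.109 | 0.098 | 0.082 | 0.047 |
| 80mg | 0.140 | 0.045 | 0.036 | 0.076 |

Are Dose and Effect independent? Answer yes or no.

P(Dose=20mg) = 0.367 and P(Effect=none) = 0.282, so their product is 0.10349, but P(Dose=20mg, Effect=none) = 0.033. Since these differ, Dose and Effect are not independent.

no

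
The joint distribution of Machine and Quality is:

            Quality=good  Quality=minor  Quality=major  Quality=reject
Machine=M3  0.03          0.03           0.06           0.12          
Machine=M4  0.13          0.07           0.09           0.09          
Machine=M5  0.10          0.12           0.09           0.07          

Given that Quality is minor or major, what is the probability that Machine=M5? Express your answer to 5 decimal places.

0.45652

P(Quality=minor) = 0.03 + 0.07 + 0.12 = 0.22.
P(Quality=major) = 0.06 + 0.09 + 0.09 = 0.24.
P(Quality ∈ {minor, major}) = 0.22 + 0.24 = 0.46; P(Machine=M5, Quality ∈ {minor, major}) = 0.12 + 0.09 = 0.21.
P(Machine=M5 | Quality ∈ {minor, major}) = 0.21/0.46 = 0.45652.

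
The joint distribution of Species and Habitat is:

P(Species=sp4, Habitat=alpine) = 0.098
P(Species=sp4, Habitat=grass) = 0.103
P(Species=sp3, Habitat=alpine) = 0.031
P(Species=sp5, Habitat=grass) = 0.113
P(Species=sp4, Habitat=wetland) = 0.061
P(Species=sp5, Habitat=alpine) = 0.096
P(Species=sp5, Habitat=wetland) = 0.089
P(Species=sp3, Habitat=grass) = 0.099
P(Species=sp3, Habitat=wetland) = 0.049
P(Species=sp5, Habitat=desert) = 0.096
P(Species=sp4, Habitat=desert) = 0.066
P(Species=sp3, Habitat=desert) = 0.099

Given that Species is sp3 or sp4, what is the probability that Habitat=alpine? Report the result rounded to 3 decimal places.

0.213

P(Species=sp3) = 0.099 + 0.049 + 0.099 + 0.031 = 0.278.
P(Species=sp4) = 0.103 + 0.061 + 0.066 + 0.098 = 0.328.
P(Species ∈ {sp3, sp4}) = 0.278 + 0.328 = 0.606; P(Habitat=alpine, Species ∈ {sp3, sp4}) = 0.031 + 0.098 = 0.129.
P(Habitat=alpine | Species ∈ {sp3, sp4}) = 0.129/0.606 = 0.213.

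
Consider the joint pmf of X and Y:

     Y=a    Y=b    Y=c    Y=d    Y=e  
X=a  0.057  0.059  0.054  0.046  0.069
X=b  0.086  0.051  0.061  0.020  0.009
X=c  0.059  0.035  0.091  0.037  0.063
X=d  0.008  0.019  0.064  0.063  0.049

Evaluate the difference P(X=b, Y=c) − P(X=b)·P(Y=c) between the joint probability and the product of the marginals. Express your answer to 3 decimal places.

P(X=b) = 0.086 + 0.051 + 0.061 + 0.020 + 0.009 = 0.227.
P(Y=c) = 0.054 + 0.061 + 0.091 + 0.064 = 0.270.
P(X=b, Y=c) − P(X=b)P(Y=c) = 0.061 − 0.227×0.270 = -0.000.

-0.000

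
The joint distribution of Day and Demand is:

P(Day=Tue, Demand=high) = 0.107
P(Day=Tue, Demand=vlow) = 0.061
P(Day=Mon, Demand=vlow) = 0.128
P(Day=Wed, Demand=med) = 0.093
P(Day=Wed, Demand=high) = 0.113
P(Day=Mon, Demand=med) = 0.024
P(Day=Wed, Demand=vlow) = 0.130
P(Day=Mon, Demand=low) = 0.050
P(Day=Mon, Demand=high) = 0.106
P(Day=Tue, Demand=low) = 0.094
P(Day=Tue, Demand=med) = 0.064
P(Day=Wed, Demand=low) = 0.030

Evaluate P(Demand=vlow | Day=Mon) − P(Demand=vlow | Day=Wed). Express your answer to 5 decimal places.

0.06039

P(Day=Mon) = 0.128 + 0.050 + 0.024 + 0.106 = 0.308; P(Demand=vlow | Day=Mon) = 0.128/0.308 = 0.415584.
P(Day=Wed) = 0.130 + 0.030 + 0.093 + 0.113 = 0.366; P(Demand=vlow | Day=Wed) = 0.130/0.366 = 0.355191.
Difference = 0.06039.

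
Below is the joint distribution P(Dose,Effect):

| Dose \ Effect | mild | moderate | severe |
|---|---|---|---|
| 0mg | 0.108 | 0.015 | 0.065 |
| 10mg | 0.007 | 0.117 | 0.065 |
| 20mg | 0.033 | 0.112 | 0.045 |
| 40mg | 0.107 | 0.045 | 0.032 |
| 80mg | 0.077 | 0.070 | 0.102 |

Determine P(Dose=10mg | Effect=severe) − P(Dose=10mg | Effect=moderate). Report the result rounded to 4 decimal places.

P(Effect=severe) = 0.065 + 0.065 + 0.045 + 0.032 + 0.102 = 0.309; P(Dose=10mg | Effect=severe) = 0.065/0.309 = 0.21036.
P(Effect=moderate) = 0.015 + 0.117 + 0.112 + 0.045 + 0.070 = 0.359; P(Dose=10mg | Effect=moderate) = 0.117/0.359 = 0.32591.
Difference = -0.1155.

-0.1155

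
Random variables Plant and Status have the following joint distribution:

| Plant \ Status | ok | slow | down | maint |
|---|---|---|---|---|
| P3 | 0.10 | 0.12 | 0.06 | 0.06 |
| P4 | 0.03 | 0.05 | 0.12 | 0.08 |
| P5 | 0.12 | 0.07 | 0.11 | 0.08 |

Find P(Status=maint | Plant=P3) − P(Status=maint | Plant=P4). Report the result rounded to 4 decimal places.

P(Plant=P3) = 0.10 + 0.12 + 0.06 + 0.06 = 0.34; P(Status=maint | Plant=P3) = 0.06/0.34 = 0.17647.
P(Plant=P4) = 0.03 + 0.05 + 0.12 + 0.08 = 0.28; P(Status=maint | Plant=P4) = 0.08/0.28 = 0.28571.
Difference = -0.1092.

-0.1092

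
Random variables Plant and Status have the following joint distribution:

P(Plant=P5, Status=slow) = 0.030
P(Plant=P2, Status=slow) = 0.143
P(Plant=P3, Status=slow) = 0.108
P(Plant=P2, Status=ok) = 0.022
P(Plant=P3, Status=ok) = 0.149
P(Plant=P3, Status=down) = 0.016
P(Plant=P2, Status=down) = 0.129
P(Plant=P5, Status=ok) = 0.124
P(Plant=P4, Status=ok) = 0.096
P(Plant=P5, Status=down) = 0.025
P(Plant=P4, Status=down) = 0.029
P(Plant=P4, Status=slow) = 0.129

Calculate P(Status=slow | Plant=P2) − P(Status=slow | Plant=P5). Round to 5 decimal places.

P(Plant=P2) = 0.022 + 0.143 + 0.129 = 0.294; P(Status=slow | Plant=P2) = 0.143/0.294 = 0.486395.
P(Plant=P5) = 0.124 + 0.030 + 0.025 = 0.179; P(Status=slow | Plant=P5) = 0.030/0.179 = 0.167598.
Difference = 0.31880.

0.31880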